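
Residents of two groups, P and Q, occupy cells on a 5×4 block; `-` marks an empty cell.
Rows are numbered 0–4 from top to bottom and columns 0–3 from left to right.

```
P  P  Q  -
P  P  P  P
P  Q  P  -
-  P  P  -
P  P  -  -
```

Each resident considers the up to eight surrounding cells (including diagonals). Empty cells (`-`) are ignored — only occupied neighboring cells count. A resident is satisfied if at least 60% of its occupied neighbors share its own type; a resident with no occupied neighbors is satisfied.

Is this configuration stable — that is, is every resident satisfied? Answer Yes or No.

No

(0,0)P 3/3 ✓
(0,1)P 4/5 ✓
(0,2)Q 0/4 ✗
(1,0)P 4/5 ✓
(1,1)P 6/8 ✓
(1,2)P 4/6 ✓
(1,3)P 2/3 ✓
(2,0)P 3/4 ✓
(2,1)Q 0/7 ✗
(2,2)P 5/6 ✓
(3,1)P 5/6 ✓
(3,2)P 3/4 ✓
(4,0)P 2/2 ✓
(4,1)P 3/3 ✓
For instance (0,2) has only 0/4 same-type neighbors, below 3/5.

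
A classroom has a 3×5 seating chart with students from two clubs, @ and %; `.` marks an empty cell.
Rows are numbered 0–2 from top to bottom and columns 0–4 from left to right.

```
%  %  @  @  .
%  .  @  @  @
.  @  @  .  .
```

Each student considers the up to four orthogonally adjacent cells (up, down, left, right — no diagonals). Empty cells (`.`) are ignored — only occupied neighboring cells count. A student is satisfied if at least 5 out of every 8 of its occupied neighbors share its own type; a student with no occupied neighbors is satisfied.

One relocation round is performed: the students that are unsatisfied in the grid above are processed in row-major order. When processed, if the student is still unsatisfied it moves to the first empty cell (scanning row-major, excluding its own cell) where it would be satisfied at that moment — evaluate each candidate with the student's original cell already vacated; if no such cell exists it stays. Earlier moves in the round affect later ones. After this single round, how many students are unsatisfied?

1

Initially unsatisfied (in order): (0,1).
  (0,1): no empty cell satisfies it; stays.
Resulting grid:
% % @ @ .
% . @ @ @
. @ @ . .
Unsatisfied now: (0,1).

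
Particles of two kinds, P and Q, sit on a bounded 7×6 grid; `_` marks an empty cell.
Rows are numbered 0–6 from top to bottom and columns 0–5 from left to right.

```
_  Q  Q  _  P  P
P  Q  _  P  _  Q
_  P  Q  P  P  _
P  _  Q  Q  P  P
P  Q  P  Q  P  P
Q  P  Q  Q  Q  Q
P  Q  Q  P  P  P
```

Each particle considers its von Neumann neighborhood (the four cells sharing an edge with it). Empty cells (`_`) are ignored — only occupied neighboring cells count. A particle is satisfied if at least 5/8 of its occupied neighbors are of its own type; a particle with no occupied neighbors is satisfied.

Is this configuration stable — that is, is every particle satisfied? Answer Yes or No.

No

(0,1)Q 2/2 ✓
(0,2)Q 1/1 ✓
(0,4)P 1/1 ✓
(0,5)P 1/2 ✗
(1,0)P 0/1 ✗
(1,1)Q 1/3 ✗
(1,3)P 1/1 ✓
(1,5)Q 0/1 ✗
(2,1)P 0/2 ✗
(2,2)Q 1/3 ✗
(2,3)P 2/4 ✗
(2,4)P 2/2 ✓
(3,0)P 1/1 ✓
(3,2)Q 2/3 ✓
(3,3)Q 2/4 ✗
(3,4)P 3/4 ✓
(3,5)P 2/2 ✓
(4,0)P 1/3 ✗
(4,1)Q 0/3 ✗
(4,2)P 0/4 ✗
(4,3)Q 2/4 ✗
(4,4)P 2/4 ✗
(4,5)P 2/3 ✓
(5,0)Q 0/3 ✗
(5,1)P 0/4 ✗
(5,2)Q 2/4 ✗
(5,3)Q 3/4 ✓
(5,4)Q 2/4 ✗
(5,5)Q 1/3 ✗
(6,0)P 0/2 ✗
(6,1)Q 1/3 ✗
(6,2)Q 2/3 ✓
(6,3)P 1/3 ✗
(6,4)P 2/3 ✓
(6,5)P 1/2 ✗
For instance (0,5) has only 1/2 same-type neighbors, below 5/8.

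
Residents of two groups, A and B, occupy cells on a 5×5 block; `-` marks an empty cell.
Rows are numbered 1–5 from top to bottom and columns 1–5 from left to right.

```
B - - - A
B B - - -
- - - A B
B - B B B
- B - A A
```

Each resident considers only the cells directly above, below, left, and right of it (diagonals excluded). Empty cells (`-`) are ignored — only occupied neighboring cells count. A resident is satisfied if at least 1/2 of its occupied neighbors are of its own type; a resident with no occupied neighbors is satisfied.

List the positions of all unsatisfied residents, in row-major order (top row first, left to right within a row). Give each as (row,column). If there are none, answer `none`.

(3,4)

Row 1: (1,1)B 1/1 ✓ · (1,5)A 0/0 ✓
Row 2: (2,1)B 2/2 ✓ · (2,2)B 1/1 ✓
Row 3: (3,4)A 0/2 ✗ · (3,5)B 1/2 ✓
Row 4: (4,1)B 0/0 ✓ · (4,3)B 1/1 ✓ · (4,4)B 2/4 ✓ · (4,5)B 2/3 ✓
Row 5: (5,2)B 0/0 ✓ · (5,4)A 1/2 ✓ · (5,5)A 1/2 ✓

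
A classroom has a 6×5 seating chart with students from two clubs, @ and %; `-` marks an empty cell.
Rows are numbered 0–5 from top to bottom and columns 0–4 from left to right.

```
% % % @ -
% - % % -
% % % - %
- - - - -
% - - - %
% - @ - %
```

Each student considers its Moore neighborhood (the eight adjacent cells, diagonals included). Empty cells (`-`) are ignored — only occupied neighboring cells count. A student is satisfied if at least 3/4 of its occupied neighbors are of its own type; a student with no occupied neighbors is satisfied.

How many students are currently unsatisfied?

Row 0: (0,0)% 2/2 satisfied · (0,1)% 4/4 satisfied · (0,2)% 3/4 satisfied · (0,3)@ 0/3 not
Row 1: (1,0)% 4/4 satisfied · (1,2)% 5/6 satisfied · (1,3)% 4/5 satisfied
Row 2: (2,0)% 2/2 satisfied · (2,1)% 4/4 satisfied · (2,2)% 3/3 satisfied · (2,4)% 1/1 satisfied
Row 4: (4,0)% 1/1 satisfied · (4,4)% 1/1 satisfied
Row 5: (5,0)% 1/1 satisfied · (5,2)@ 0/0 satisfied · (5,4)% 1/1 satisfied
Unsatisfied: (0,3) — 1 in total.

1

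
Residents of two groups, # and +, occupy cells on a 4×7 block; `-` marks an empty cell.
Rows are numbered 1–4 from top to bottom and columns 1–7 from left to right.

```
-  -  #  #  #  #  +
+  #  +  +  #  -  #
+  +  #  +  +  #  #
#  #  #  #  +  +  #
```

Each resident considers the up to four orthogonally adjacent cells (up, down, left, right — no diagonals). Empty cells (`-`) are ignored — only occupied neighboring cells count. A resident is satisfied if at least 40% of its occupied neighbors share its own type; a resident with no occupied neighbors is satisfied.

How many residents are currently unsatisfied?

Row 1: (1,3)# 1/2 ✓ · (1,4)# 2/3 ✓ · (1,5)# 3/3 ✓ · (1,6)# 1/2 ✓ · (1,7)+ 0/2 ✗
Row 2: (2,1)+ 1/2 ✓ · (2,2)# 0/3 ✗ · (2,3)+ 1/4 ✗ · (2,4)+ 2/4 ✓ · (2,5)# 1/3 ✗ · (2,7)# 1/2 ✓
Row 3: (3,1)+ 2/3 ✓ · (3,2)+ 1/4 ✗ · (3,3)# 1/4 ✗ · (3,4)+ 2/4 ✓ · (3,5)+ 2/4 ✓ · (3,6)# 1/3 ✗ · (3,7)# 3/3 ✓
Row 4: (4,1)# 1/2 ✓ · (4,2)# 2/3 ✓ · (4,3)# 3/3 ✓ · (4,4)# 1/3 ✗ · (4,5)+ 2/3 ✓ · (4,6)+ 1/3 ✗ · (4,7)# 1/2 ✓
Unsatisfied: (1,7), (2,2), (2,3), (2,5), (3,2), (3,3), (3,6), (4,4), (4,6) — 9 in total.

9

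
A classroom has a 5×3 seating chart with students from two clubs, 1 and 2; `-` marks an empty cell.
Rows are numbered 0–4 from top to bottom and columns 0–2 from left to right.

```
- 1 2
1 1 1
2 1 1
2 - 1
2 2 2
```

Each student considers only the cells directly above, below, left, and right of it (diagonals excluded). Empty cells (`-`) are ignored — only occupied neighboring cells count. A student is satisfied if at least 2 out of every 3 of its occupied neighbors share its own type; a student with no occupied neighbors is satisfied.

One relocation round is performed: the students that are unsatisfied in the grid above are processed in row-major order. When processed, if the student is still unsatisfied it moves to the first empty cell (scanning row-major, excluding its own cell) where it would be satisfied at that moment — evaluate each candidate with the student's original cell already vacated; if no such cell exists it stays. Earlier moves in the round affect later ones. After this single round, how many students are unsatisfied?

Initially unsatisfied (in order): (0,1), (0,2), (1,0), (2,0), (3,2), (4,2).
  (0,1) → (0,0).
  (0,2): no empty cell satisfies it; stays.
  (1,0): now satisfied by earlier moves; stays.
  (2,0): no empty cell satisfies it; stays.
  (3,2) → (0,1).
  (4,2): now satisfied by earlier moves; stays.
Resulting grid:
1 1 2
1 1 1
2 1 1
2 - -
2 2 2
Unsatisfied now: (0,2), (2,0).

2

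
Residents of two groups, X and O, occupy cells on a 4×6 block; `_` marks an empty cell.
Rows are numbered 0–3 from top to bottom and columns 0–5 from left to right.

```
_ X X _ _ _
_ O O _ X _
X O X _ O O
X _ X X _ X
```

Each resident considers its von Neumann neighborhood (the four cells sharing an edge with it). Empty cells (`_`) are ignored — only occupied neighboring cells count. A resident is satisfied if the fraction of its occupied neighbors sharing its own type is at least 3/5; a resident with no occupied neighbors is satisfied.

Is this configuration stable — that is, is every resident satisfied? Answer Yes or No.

No

Row 0: (0,1)X 1/2 ✗ · (0,2)X 1/2 ✗
Row 1: (1,1)O 2/3 ✓ · (1,2)O 1/3 ✗ · (1,4)X 0/1 ✗
Row 2: (2,0)X 1/2 ✗ · (2,1)O 1/3 ✗ · (2,2)X 1/3 ✗ · (2,4)O 1/2 ✗ · (2,5)O 1/2 ✗
Row 3: (3,0)X 1/1 ✓ · (3,2)X 2/2 ✓ · (3,3)X 1/1 ✓ · (3,5)X 0/1 ✗
For instance (0,1) has only 1/2 same-type neighbors, below 3/5.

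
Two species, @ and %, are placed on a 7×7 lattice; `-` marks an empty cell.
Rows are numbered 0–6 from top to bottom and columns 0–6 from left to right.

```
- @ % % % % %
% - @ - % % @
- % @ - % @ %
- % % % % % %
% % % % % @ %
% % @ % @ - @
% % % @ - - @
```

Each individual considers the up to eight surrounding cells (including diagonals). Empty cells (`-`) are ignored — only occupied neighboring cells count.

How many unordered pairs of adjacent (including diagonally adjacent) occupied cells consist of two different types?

Scan each occupied cell's neighbors to the right and below (and the two forward diagonals) so each pair is counted once.
From row 0: 6 unlike of 17 pairs (running 6/17).
From row 1: 5 unlike of 12 pairs (running 11/29).
From row 2: 9 unlike of 16 pairs (running 20/45).
From row 3: 3 unlike of 22 pairs (running 23/67).
From row 4: 8 unlike of 22 pairs (running 31/89).
From row 5: 6 unlike of 16 pairs (running 37/105).
From row 6: 1 unlike of 3 pairs (running 38/108).
Total adjacent occupied pairs: 108; unlike-type pairs: 38.

38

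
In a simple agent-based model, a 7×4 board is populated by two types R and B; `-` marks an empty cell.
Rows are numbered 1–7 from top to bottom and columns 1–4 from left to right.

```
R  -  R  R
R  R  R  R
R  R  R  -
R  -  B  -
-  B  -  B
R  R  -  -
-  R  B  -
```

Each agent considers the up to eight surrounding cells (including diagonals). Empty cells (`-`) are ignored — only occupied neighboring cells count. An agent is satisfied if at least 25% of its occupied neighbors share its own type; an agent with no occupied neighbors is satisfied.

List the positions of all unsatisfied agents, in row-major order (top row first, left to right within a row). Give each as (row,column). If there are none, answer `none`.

(7,3)

(1,1)R 2/2 ok
(1,3)R 4/4 ok
(1,4)R 3/3 ok
(2,1)R 4/4 ok
(2,2)R 7/7 ok
(2,3)R 6/6 ok
(2,4)R 4/4 ok
(3,1)R 4/4 ok
(3,2)R 6/7 ok
(3,3)R 4/5 ok
(4,1)R 2/3 ok
(4,3)B 2/4 ok
(5,2)B 1/4 ok
(5,4)B 1/1 ok
(6,1)R 2/3 ok
(6,2)R 2/4 ok
(7,2)R 2/3 ok
(7,3)B 0/2 unhappy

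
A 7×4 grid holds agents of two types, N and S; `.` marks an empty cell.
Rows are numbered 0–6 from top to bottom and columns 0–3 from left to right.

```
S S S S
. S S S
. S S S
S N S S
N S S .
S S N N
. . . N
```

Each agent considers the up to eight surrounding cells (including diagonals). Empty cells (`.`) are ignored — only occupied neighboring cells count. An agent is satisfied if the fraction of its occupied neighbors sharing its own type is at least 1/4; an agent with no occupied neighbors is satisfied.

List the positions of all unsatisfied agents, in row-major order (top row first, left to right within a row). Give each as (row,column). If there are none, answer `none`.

Row 0: (0,0)S 2/2 satisfied · (0,1)S 4/4 satisfied · (0,2)S 5/5 satisfied · (0,3)S 3/3 satisfied
Row 1: (1,1)S 6/6 satisfied · (1,2)S 8/8 satisfied · (1,3)S 5/5 satisfied
Row 2: (2,1)S 5/6 satisfied · (2,2)S 7/8 satisfied · (2,3)S 5/5 satisfied
Row 3: (3,0)S 2/4 satisfied · (3,1)N 1/7 not · (3,2)S 6/7 satisfied · (3,3)S 4/4 satisfied
Row 4: (4,0)N 1/5 not · (4,1)S 5/8 satisfied · (4,2)S 4/7 satisfied
Row 5: (5,0)S 2/3 satisfied · (5,1)S 3/5 satisfied · (5,2)N 2/5 satisfied · (5,3)N 2/3 satisfied
Row 6: (6,3)N 2/2 satisfied

(3,1), (4,0)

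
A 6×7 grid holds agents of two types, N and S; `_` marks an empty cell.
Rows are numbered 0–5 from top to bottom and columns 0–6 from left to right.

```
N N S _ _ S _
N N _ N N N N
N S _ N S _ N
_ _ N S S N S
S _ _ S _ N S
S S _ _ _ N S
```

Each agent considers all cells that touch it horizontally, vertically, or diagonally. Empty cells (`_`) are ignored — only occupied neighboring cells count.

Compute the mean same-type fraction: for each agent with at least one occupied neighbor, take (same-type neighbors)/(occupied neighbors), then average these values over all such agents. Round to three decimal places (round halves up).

0.528

(0,0)N 3/3
(0,1)N 3/4
(0,2)S 0/3
(0,5)S 0/3
(1,0)N 4/5
(1,1)N 4/6
(1,3)N 2/4
(1,4)N 3/5
(1,5)N 3/5
(1,6)N 2/3
(2,0)N 2/3
(2,1)S 0/4
(2,3)N 3/6
(2,4)S 2/7
(2,6)N 3/4
(3,2)N 1/4
(3,3)S 3/5
(3,4)S 3/6
(3,5)N 2/6
(3,6)S 1/4
(4,0)S 2/2
(4,3)S 2/3
(4,5)N 2/6
(4,6)S 2/5
(5,0)S 2/2
(5,1)S 2/2
(5,5)N 1/3
(5,6)S 1/3
Sum over 28 agents: 3/3 + 3/4 + 0/3 + 0/3 + 4/5 + 4/6 + 2/4 + 3/5 + 3/5 + 2/3 + 2/3 + 0/4 + 3/6 + 2/7 + 3/4 + 1/4 + 3/5 + 3/6 + 2/6 + 1/4 + 2/2 + 2/3 + 2/6 + 2/5 + 2/2 + 2/2 + 1/3 + 1/3 = 207/14; mean = 207/14 ÷ 28 = 207/392 = 0.528061… → 0.528.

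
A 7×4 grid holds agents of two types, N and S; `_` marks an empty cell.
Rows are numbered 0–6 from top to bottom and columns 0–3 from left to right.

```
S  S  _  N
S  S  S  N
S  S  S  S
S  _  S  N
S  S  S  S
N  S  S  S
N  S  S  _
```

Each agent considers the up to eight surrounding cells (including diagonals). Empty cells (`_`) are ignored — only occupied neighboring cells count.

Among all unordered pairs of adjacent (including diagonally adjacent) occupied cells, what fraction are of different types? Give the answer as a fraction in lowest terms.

Scan each occupied cell's neighbors to the right and below (and the two forward diagonals) so each pair is counted once.
From row 0: 1 unlike of 8 pairs (running 1/8).
From row 1: 3 unlike of 13 pairs (running 4/21).
From row 2: 2 unlike of 10 pairs (running 6/31).
From row 3: 3 unlike of 8 pairs (running 9/39).
From row 4: 2 unlike of 13 pairs (running 11/52).
From row 5: 3 unlike of 11 pairs (running 14/63).
From row 6: 1 unlike of 2 pairs (running 15/65).
Total adjacent occupied pairs: 65; unlike-type pairs: 15.
15/65 reduces to 3/13.

3/13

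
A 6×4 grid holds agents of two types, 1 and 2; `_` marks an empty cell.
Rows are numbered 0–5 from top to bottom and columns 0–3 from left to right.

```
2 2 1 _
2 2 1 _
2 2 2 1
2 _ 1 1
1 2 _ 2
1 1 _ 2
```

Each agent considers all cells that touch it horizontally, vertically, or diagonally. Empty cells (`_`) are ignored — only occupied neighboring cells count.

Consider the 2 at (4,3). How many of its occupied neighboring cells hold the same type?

Occupied neighbors of (4,3): (3,2)=1, (3,3)=1, (5,3)=2.
Same type (2): 1 of 3.

1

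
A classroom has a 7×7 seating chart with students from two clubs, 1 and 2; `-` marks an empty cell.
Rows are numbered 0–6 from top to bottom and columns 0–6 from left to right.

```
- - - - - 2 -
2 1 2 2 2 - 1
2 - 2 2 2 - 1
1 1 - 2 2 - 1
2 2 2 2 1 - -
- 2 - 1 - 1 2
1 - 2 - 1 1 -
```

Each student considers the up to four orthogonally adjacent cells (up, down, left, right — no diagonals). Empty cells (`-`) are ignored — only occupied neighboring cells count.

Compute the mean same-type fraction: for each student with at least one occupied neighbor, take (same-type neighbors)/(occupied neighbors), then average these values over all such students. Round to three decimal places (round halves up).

0.682

(0,5)2 — no occupied neighbors
(1,0)2 1/2
(1,1)1 0/2
(1,2)2 2/3
(1,3)2 3/3
(1,4)2 2/2
(1,6)1 1/1
(2,0)2 1/2
(2,2)2 2/2
(2,3)2 4/4
(2,4)2 3/3
(2,6)1 2/2
(3,0)1 1/3
(3,1)1 1/2
(3,3)2 3/3
(3,4)2 2/3
(3,6)1 1/1
(4,0)2 1/2
(4,1)2 3/4
(4,2)2 2/2
(4,3)2 2/4
(4,4)1 0/2
(5,1)2 1/1
(5,3)1 0/1
(5,5)1 1/2
(5,6)2 0/1
(6,0)1 — no occupied neighbors
(6,2)2 — no occupied neighbors
(6,4)1 1/1
(6,5)1 2/2
Sum over 27 students: 1/2 + 0/2 + 2/3 + 3/3 + 2/2 + 1/1 + 1/2 + 2/2 + 4/4 + 3/3 + 2/2 + 1/3 + 1/2 + 3/3 + 2/3 + 1/1 + 1/2 + 3/4 + 2/2 + 2/4 + 0/2 + 1/1 + 0/1 + 1/2 + 0/1 + 1/1 + 2/2 = 221/12; mean = 221/12 ÷ 27 = 221/324 = 0.682098… → 0.682.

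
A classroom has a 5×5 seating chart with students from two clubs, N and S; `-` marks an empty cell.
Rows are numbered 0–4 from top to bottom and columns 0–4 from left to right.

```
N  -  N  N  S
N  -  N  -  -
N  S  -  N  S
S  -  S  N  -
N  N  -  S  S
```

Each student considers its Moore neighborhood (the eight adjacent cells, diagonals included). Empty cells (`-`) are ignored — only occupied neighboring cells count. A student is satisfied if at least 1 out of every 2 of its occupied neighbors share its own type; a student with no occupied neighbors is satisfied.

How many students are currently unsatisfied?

Row 0: (0,0)N 1/1 ok · (0,2)N 2/2 ok · (0,3)N 2/3 ok · (0,4)S 0/1 unhappy
Row 1: (1,0)N 2/3 ok · (1,2)N 3/4 ok
Row 2: (2,0)N 1/3 unhappy · (2,1)S 2/5 unhappy · (2,3)N 2/4 ok · (2,4)S 0/2 unhappy
Row 3: (3,0)S 1/4 unhappy · (3,2)S 2/5 unhappy · (3,3)N 1/5 unhappy
Row 4: (4,0)N 1/2 ok · (4,1)N 1/3 unhappy · (4,3)S 2/3 ok · (4,4)S 1/2 ok
Unsatisfied: (0,4), (2,0), (2,1), (2,4), (3,0), (3,2), (3,3), (4,1) — 8 in total.

8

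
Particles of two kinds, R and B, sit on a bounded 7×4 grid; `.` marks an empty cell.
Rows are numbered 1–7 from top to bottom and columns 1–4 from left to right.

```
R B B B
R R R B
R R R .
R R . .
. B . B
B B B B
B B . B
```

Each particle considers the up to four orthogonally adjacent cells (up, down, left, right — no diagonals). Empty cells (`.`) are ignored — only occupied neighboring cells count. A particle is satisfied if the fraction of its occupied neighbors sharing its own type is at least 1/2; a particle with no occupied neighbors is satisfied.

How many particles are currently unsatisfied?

Row 1: (1,1)R 1/2 satisfied · (1,2)B 1/3 not · (1,3)B 2/3 satisfied · (1,4)B 2/2 satisfied
Row 2: (2,1)R 3/3 satisfied · (2,2)R 3/4 satisfied · (2,3)R 2/4 satisfied · (2,4)B 1/2 satisfied
Row 3: (3,1)R 3/3 satisfied · (3,2)R 4/4 satisfied · (3,3)R 2/2 satisfied
Row 4: (4,1)R 2/2 satisfied · (4,2)R 2/3 satisfied
Row 5: (5,2)B 1/2 satisfied · (5,4)B 1/1 satisfied
Row 6: (6,1)B 2/2 satisfied · (6,2)B 4/4 satisfied · (6,3)B 2/2 satisfied · (6,4)B 3/3 satisfied
Row 7: (7,1)B 2/2 satisfied · (7,2)B 2/2 satisfied · (7,4)B 1/1 satisfied
Unsatisfied: (1,2) — 1 in total.

1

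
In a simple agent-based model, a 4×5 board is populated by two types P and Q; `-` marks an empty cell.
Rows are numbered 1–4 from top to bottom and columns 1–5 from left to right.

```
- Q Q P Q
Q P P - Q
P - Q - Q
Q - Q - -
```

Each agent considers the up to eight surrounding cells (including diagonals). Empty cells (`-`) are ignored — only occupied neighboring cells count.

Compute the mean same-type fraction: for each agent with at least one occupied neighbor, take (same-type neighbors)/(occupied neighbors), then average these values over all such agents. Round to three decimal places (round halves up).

Row 1: (1,2)Q 2/4 · (1,3)Q 1/4 · (1,4)P 1/4 · (1,5)Q 1/2
Row 2: (2,1)Q 1/3 · (2,2)P 2/6 · (2,3)P 2/5 · (2,5)Q 2/3
Row 3: (3,1)P 1/3 · (3,3)Q 1/3 · (3,5)Q 1/1
Row 4: (4,1)Q 0/1 · (4,3)Q 1/1
Sum over 13 agents: 2/4 + 1/4 + 1/4 + 1/2 + 1/3 + 2/6 + 2/5 + 2/3 + 1/3 + 1/3 + 1/1 + 0/1 + 1/1 = 59/10; mean = 59/10 ÷ 13 = 59/130 = 0.453846… → 0.454.

0.454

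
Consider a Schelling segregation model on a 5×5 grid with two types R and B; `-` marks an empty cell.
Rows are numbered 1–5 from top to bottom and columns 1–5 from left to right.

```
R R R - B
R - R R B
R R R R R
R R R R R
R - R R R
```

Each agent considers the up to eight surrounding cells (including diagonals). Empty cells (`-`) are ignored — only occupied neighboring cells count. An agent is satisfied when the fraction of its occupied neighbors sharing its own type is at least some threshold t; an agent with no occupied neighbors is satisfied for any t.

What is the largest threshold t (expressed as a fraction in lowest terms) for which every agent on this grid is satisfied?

1/4

Row 1: (1,1)R 2/2 · (1,2)R 4/4 · (1,3)R 3/3 · (1,5)B 1/2
Row 2: (2,1)R 4/4 · (2,3)R 6/6 · (2,4)R 5/7 · (2,5)B 1/4
Row 3: (3,1)R 4/4 · (3,2)R 7/7 · (3,3)R 7/7 · (3,4)R 7/8 · (3,5)R 4/5
Row 4: (4,1)R 4/4 · (4,2)R 7/7 · (4,3)R 7/7 · (4,4)R 8/8 · (4,5)R 5/5
Row 5: (5,1)R 2/2 · (5,3)R 4/4 · (5,4)R 5/5 · (5,5)R 3/3
The smallest same-type fraction is 1/4 at (2,5), which reduces to 1/4. Any threshold above that leaves this agent unsatisfied.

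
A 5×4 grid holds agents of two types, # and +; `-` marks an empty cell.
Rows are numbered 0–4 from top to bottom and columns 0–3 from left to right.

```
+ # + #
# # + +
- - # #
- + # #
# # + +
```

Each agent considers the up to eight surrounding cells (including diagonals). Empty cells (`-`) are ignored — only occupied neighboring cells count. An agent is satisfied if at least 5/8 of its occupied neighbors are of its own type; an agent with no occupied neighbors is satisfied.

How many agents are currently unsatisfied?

16

(0,0)+ 0/3 not
(0,1)# 2/5 not
(0,2)+ 2/5 not
(0,3)# 0/3 not
(1,0)# 2/3 satisfied
(1,1)# 3/6 not
(1,2)+ 2/7 not
(1,3)+ 2/5 not
(2,2)# 4/7 not
(2,3)# 3/5 not
(3,1)+ 1/5 not
(3,2)# 4/7 not
(3,3)# 3/5 not
(4,0)# 1/2 not
(4,1)# 2/4 not
(4,2)+ 2/5 not
(4,3)+ 1/3 not
Unsatisfied: (0,0), (0,1), (0,2), (0,3), (1,1), (1,2), (1,3), (2,2), (2,3), (3,1), (3,2), (3,3), (4,0), (4,1), (4,2), (4,3) — 16 in total.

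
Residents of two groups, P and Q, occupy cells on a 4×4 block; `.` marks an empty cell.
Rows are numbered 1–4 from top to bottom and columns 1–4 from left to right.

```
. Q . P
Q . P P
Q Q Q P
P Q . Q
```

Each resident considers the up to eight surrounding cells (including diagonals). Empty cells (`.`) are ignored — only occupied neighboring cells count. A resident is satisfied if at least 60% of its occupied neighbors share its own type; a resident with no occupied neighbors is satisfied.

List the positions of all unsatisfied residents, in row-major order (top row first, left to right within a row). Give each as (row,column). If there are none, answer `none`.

(1,2), (2,3), (3,3), (3,4), (4,1), (4,4)

Row 1: (1,2)Q 1/2 not · (1,4)P 2/2 satisfied
Row 2: (2,1)Q 3/3 satisfied · (2,3)P 3/6 not · (2,4)P 3/4 satisfied
Row 3: (3,1)Q 3/4 satisfied · (3,2)Q 4/6 satisfied · (3,3)Q 3/6 not · (3,4)P 2/4 not
Row 4: (4,1)P 0/3 not · (4,2)Q 3/4 satisfied · (4,4)Q 1/2 not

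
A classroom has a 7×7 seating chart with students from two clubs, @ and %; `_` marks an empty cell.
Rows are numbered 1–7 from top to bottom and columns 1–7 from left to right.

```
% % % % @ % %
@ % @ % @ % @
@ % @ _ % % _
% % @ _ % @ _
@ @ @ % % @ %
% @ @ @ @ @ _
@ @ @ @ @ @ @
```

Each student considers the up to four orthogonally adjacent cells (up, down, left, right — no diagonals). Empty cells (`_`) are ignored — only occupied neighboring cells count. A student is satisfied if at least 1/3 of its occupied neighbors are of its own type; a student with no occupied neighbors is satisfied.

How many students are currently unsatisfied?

5

Row 1: (1,1)% 1/2 satisfied · (1,2)% 3/3 satisfied · (1,3)% 2/3 satisfied · (1,4)% 2/3 satisfied · (1,5)@ 1/3 satisfied · (1,6)% 2/3 satisfied · (1,7)% 1/2 satisfied
Row 2: (2,1)@ 1/3 satisfied · (2,2)% 2/4 satisfied · (2,3)@ 1/4 not · (2,4)% 1/3 satisfied · (2,5)@ 1/4 not · (2,6)% 2/4 satisfied · (2,7)@ 0/2 not
Row 3: (3,1)@ 1/3 satisfied · (3,2)% 2/4 satisfied · (3,3)@ 2/3 satisfied · (3,5)% 2/3 satisfied · (3,6)% 2/3 satisfied
Row 4: (4,1)% 1/3 satisfied · (4,2)% 2/4 satisfied · (4,3)@ 2/3 satisfied · (4,5)% 2/3 satisfied · (4,6)@ 1/3 satisfied
Row 5: (5,1)@ 1/3 satisfied · (5,2)@ 3/4 satisfied · (5,3)@ 3/4 satisfied · (5,4)% 1/3 satisfied · (5,5)% 2/4 satisfied · (5,6)@ 2/4 satisfied · (5,7)% 0/1 not
Row 6: (6,1)% 0/3 not · (6,2)@ 3/4 satisfied · (6,3)@ 4/4 satisfied · (6,4)@ 3/4 satisfied · (6,5)@ 3/4 satisfied · (6,6)@ 3/3 satisfied
Row 7: (7,1)@ 1/2 satisfied · (7,2)@ 3/3 satisfied · (7,3)@ 3/3 satisfied · (7,4)@ 3/3 satisfied · (7,5)@ 3/3 satisfied · (7,6)@ 3/3 satisfied · (7,7)@ 1/1 satisfied
Unsatisfied: (2,3), (2,5), (2,7), (5,7), (6,1) — 5 in total.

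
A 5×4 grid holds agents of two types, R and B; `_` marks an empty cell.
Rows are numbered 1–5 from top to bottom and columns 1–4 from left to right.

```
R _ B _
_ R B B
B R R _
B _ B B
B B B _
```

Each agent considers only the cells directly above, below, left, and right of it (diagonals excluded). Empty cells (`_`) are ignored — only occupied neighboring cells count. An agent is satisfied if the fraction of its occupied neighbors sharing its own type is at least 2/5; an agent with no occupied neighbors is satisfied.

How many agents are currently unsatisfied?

1

(1,1)R 0/0 ✓
(1,3)B 1/1 ✓
(2,2)R 1/2 ✓
(2,3)B 2/4 ✓
(2,4)B 1/1 ✓
(3,1)B 1/2 ✓
(3,2)R 2/3 ✓
(3,3)R 1/3 ✗
(4,1)B 2/2 ✓
(4,3)B 2/3 ✓
(4,4)B 1/1 ✓
(5,1)B 2/2 ✓
(5,2)B 2/2 ✓
(5,3)B 2/2 ✓
Unsatisfied: (3,3) — 1 in total.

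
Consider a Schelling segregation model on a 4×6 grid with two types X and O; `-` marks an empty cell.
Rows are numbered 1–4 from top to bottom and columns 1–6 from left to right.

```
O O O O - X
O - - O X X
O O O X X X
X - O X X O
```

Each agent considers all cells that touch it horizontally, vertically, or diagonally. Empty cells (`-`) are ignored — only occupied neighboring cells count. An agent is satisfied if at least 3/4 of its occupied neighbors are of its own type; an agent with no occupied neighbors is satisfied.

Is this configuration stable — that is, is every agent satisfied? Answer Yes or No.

Row 1: (1,1)O 2/2 ok · (1,2)O 3/3 ok · (1,3)O 3/3 ok · (1,4)O 2/3 unhappy · (1,6)X 2/2 ok
Row 2: (2,1)O 4/4 ok · (2,4)O 3/6 unhappy · (2,5)X 5/7 unhappy · (2,6)X 4/4 ok
Row 3: (3,1)O 2/3 unhappy · (3,2)O 4/5 ok · (3,3)O 3/5 unhappy · (3,4)X 4/7 unhappy · (3,5)X 6/8 ok · (3,6)X 4/5 ok
Row 4: (4,1)X 0/2 unhappy · (4,3)O 2/4 unhappy · (4,4)X 3/5 unhappy · (4,5)X 4/5 ok · (4,6)O 0/3 unhappy
For instance (1,4) has only 2/3 same-type neighbors, below 3/4.

No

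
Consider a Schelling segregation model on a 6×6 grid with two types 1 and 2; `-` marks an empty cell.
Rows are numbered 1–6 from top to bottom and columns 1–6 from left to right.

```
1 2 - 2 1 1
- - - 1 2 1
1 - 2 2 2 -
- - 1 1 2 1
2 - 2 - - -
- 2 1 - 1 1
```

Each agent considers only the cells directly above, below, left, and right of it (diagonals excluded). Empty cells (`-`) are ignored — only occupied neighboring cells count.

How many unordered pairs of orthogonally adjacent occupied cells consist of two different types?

14

Scan each occupied cell's neighbors to the right and below so each pair is counted once.
From row 1: 4 unlike of 6 pairs (running 4/6).
From row 2: 3 unlike of 4 pairs (running 7/10).
From row 3: 2 unlike of 5 pairs (running 9/15).
From row 4: 3 unlike of 4 pairs (running 12/19).
From row 5: 1 unlike of 1 pairs (running 13/20).
From row 6: 1 unlike of 2 pairs (running 14/22).
Total adjacent occupied pairs: 22; unlike-type pairs: 14.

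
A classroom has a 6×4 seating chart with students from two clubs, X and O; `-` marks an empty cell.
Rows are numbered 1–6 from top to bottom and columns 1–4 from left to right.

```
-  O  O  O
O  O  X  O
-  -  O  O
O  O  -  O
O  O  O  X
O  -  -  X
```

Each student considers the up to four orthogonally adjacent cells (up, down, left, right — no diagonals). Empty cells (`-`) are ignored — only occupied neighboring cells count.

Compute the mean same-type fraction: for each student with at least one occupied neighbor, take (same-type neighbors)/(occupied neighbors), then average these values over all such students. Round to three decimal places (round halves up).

0.769

(1,2)O 2/2
(1,3)O 2/3
(1,4)O 2/2
(2,1)O 1/1
(2,2)O 2/3
(2,3)X 0/4
(2,4)O 2/3
(3,3)O 1/2
(3,4)O 3/3
(4,1)O 2/2
(4,2)O 2/2
(4,4)O 1/2
(5,1)O 3/3
(5,2)O 3/3
(5,3)O 1/2
(5,4)X 1/3
(6,1)O 1/1
(6,4)X 1/1
Sum over 18 students: 2/2 + 2/3 + 2/2 + 1/1 + 2/3 + 0/4 + 2/3 + 1/2 + 3/3 + 2/2 + 2/2 + 1/2 + 3/3 + 3/3 + 1/2 + 1/3 + 1/1 + 1/1 = 83/6; mean = 83/6 ÷ 18 = 83/108 = 0.768518… → 0.769.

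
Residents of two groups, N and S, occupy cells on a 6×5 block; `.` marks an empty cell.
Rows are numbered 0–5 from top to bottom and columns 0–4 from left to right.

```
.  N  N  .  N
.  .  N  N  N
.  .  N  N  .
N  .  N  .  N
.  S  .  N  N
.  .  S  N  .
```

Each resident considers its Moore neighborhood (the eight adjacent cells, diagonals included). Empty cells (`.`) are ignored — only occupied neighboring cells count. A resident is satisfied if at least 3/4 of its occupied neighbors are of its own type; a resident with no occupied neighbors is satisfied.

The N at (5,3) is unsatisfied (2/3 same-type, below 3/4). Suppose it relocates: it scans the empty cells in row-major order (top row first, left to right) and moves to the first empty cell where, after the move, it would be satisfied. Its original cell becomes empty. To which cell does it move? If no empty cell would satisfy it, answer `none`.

Vacating (5,3). Empty cells in order:
  (0,0): 1/1 same-type → satisfied — stop here.

(0,0)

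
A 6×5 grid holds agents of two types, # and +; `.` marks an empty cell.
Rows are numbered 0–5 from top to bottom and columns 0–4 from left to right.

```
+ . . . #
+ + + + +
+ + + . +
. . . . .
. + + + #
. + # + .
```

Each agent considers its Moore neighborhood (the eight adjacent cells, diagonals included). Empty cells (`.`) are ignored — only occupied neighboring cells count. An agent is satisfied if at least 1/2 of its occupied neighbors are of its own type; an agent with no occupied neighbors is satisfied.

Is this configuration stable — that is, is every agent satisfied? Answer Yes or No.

Row 0: (0,0)+ 2/2 ✓ · (0,4)# 0/2 ✗
Row 1: (1,0)+ 4/4 ✓ · (1,1)+ 6/6 ✓ · (1,2)+ 4/4 ✓ · (1,3)+ 4/5 ✓ · (1,4)+ 2/3 ✓
Row 2: (2,0)+ 3/3 ✓ · (2,1)+ 5/5 ✓ · (2,2)+ 4/4 ✓ · (2,4)+ 2/2 ✓
Row 4: (4,1)+ 2/3 ✓ · (4,2)+ 4/5 ✓ · (4,3)+ 2/4 ✓ · (4,4)# 0/2 ✗
Row 5: (5,1)+ 2/3 ✓ · (5,2)# 0/5 ✗ · (5,3)+ 2/4 ✓
For instance (0,4) has only 0/2 same-type neighbors, below 1/2.

No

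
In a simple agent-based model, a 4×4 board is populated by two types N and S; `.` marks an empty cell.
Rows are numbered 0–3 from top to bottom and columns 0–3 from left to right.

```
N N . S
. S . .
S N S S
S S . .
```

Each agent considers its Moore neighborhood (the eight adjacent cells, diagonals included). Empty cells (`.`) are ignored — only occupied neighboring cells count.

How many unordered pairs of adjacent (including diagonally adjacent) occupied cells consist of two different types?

7

Scan each occupied cell's neighbors to the right and below (and the two forward diagonals) so each pair is counted once.
Row 0: N(0,0)–N(0,1)= N(0,0)–S(1,1)≠ N(0,1)–S(1,1)≠  → 2/3 unlike.
Row 1: S(1,1)–N(2,1)≠ S(1,1)–S(2,2)= S(1,1)–S(2,0)=  → 1/3 unlike.
Row 2: S(2,0)–N(2,1)≠ S(2,0)–S(3,0)= S(2,0)–S(3,1)= N(2,1)–S(2,2)≠ N(2,1)–S(3,1)≠ N(2,1)–S(3,0)≠ S(2,2)–S(2,3)= S(2,2)–S(3,1)=  → 4/8 unlike.
Row 3: S(3,0)–S(3,1)=  → 0/1 unlike.
Total adjacent occupied pairs: 15; unlike-type pairs: 7.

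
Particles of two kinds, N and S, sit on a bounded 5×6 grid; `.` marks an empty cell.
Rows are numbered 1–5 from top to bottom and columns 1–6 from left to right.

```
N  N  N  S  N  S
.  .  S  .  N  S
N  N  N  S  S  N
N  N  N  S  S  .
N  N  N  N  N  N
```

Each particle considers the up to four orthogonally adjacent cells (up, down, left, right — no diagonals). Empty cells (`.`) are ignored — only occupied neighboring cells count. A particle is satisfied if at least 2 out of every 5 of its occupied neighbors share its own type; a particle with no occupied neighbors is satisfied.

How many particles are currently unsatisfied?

7

(1,1)N 1/1 satisfied
(1,2)N 2/2 satisfied
(1,3)N 1/3 not
(1,4)S 0/2 not
(1,5)N 1/3 not
(1,6)S 1/2 satisfied
(2,3)S 0/2 not
(2,5)N 1/3 not
(2,6)S 1/3 not
(3,1)N 2/2 satisfied
(3,2)N 3/3 satisfied
(3,3)N 2/4 satisfied
(3,4)S 2/3 satisfied
(3,5)S 2/4 satisfied
(3,6)N 0/2 not
(4,1)N 3/3 satisfied
(4,2)N 4/4 satisfied
(4,3)N 3/4 satisfied
(4,4)S 2/4 satisfied
(4,5)S 2/3 satisfied
(5,1)N 2/2 satisfied
(5,2)N 3/3 satisfied
(5,3)N 3/3 satisfied
(5,4)N 2/3 satisfied
(5,5)N 2/3 satisfied
(5,6)N 1/1 satisfied
Unsatisfied: (1,3), (1,4), (1,5), (2,3), (2,5), (2,6), (3,6) — 7 in total.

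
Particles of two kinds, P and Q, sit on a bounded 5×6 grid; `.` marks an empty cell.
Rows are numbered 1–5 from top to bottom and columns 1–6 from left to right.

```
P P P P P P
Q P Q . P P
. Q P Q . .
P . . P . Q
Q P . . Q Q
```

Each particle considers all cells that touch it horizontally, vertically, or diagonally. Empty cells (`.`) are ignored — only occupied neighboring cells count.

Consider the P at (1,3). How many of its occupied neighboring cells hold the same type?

Occupied neighbors of (1,3): (1,2)=P, (1,4)=P, (2,2)=P, (2,3)=Q.
Same type (P): 3 of 4.

3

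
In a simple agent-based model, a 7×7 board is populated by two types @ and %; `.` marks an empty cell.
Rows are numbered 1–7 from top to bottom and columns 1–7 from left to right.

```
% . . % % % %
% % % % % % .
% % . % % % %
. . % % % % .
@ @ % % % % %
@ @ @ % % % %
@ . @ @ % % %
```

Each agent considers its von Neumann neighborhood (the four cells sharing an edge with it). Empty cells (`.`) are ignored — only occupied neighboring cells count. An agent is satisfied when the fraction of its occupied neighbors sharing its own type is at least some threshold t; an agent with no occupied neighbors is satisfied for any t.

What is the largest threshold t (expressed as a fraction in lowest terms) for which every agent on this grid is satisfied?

Row 1: (1,1)% 1/1 · (1,4)% 2/2 · (1,5)% 3/3 · (1,6)% 3/3 · (1,7)% 1/1
Row 2: (2,1)% 3/3 · (2,2)% 3/3 · (2,3)% 2/2 · (2,4)% 4/4 · (2,5)% 4/4 · (2,6)% 3/3
Row 3: (3,1)% 2/2 · (3,2)% 2/2 · (3,4)% 3/3 · (3,5)% 4/4 · (3,6)% 4/4 · (3,7)% 1/1
Row 4: (4,3)% 2/2 · (4,4)% 4/4 · (4,5)% 4/4 · (4,6)% 3/3
Row 5: (5,1)@ 2/2 · (5,2)@ 2/3 · (5,3)% 2/4 · (5,4)% 4/4 · (5,5)% 4/4 · (5,6)% 4/4 · (5,7)% 2/2
Row 6: (6,1)@ 3/3 · (6,2)@ 3/3 · (6,3)@ 2/4 · (6,4)% 2/4 · (6,5)% 4/4 · (6,6)% 4/4 · (6,7)% 3/3
Row 7: (7,1)@ 1/1 · (7,3)@ 2/2 · (7,4)@ 1/3 · (7,5)% 2/3 · (7,6)% 3/3 · (7,7)% 2/2
The smallest same-type fraction is 1/3 at (7,4), which reduces to 1/3. Any threshold above that leaves this agent unsatisfied.

1/3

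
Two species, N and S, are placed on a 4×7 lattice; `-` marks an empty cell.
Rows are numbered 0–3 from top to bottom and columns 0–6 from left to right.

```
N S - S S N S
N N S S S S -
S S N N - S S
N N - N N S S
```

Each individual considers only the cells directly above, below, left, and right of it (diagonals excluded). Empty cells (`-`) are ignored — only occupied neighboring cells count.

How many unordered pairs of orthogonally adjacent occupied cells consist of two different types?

14

Scan each occupied cell's neighbors to the right and below so each pair is counted once.
From row 0: 5 unlike of 9 pairs (running 5/9).
From row 1: 5 unlike of 10 pairs (running 10/19).
From row 2: 3 unlike of 9 pairs (running 13/28).
From row 3: 1 unlike of 4 pairs (running 14/32).
Total adjacent occupied pairs: 32; unlike-type pairs: 14.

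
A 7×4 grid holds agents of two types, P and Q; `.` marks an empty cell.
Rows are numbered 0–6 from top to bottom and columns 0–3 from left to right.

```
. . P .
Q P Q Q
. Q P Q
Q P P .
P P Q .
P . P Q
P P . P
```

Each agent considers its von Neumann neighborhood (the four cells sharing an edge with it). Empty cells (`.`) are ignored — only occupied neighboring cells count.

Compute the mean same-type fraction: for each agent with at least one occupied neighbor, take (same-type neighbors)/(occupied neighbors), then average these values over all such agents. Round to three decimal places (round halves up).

0.375

(0,2)P 0/1
(1,0)Q 0/1
(1,1)P 0/3
(1,2)Q 1/4
(1,3)Q 2/2
(2,1)Q 0/3
(2,2)P 1/4
(2,3)Q 1/2
(3,0)Q 0/2
(3,1)P 2/4
(3,2)P 2/3
(4,0)P 2/3
(4,1)P 2/3
(4,2)Q 0/3
(5,0)P 2/2
(5,2)P 0/2
(5,3)Q 0/2
(6,0)P 2/2
(6,1)P 1/1
(6,3)P 0/1
Sum over 20 agents: 0/1 + 0/1 + 0/3 + 1/4 + 2/2 + 0/3 + 1/4 + 1/2 + 0/2 + 2/4 + 2/3 + 2/3 + 2/3 + 0/3 + 2/2 + 0/2 + 0/2 + 2/2 + 1/1 + 0/1 = 15/2; mean = 15/2 ÷ 20 = 3/8 = 0.375 → 0.375.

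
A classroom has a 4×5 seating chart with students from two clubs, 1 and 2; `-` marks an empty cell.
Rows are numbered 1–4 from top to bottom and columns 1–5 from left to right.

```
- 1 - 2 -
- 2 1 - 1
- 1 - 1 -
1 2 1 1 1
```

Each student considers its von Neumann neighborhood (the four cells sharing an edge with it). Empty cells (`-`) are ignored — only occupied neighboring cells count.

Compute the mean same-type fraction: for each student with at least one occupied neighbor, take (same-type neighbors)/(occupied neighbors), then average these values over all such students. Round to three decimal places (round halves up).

0.350

(1,2)1 0/1
(1,4)2 — no occupied neighbors
(2,2)2 0/3
(2,3)1 0/1
(2,5)1 — no occupied neighbors
(3,2)1 0/2
(3,4)1 1/1
(4,1)1 0/1
(4,2)2 0/3
(4,3)1 1/2
(4,4)1 3/3
(4,5)1 1/1
Sum over 10 students: 0/1 + 0/3 + 0/1 + 0/2 + 1/1 + 0/1 + 0/3 + 1/2 + 3/3 + 1/1 = 7/2; mean = 7/2 ÷ 10 = 7/20 = 0.35 → 0.350.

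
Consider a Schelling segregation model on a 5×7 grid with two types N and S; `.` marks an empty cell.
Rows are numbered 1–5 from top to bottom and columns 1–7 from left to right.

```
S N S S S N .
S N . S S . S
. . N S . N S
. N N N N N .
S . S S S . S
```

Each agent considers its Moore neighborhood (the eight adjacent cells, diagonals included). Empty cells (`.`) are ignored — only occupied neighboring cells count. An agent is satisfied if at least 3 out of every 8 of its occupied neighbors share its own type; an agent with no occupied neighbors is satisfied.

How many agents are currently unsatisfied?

(1,1)S 1/3 ✗
(1,2)N 1/4 ✗
(1,3)S 2/4 ✓
(1,4)S 4/4 ✓
(1,5)S 3/4 ✓
(1,6)N 0/3 ✗
(2,1)S 1/3 ✗
(2,2)N 2/5 ✓
(2,4)S 5/6 ✓
(2,5)S 4/6 ✓
(2,7)S 1/3 ✗
(3,3)N 4/6 ✓
(3,4)S 2/6 ✗
(3,6)N 2/5 ✓
(3,7)S 1/3 ✗
(4,2)N 2/4 ✓
(4,3)N 3/6 ✓
(4,4)N 3/7 ✓
(4,5)N 3/6 ✓
(4,6)N 2/5 ✓
(5,1)S 0/1 ✗
(5,3)S 1/4 ✗
(5,4)S 2/5 ✓
(5,5)S 1/4 ✗
(5,7)S 0/1 ✗
Unsatisfied: (1,1), (1,2), (1,6), (2,1), (2,7), (3,4), (3,7), (5,1), (5,3), (5,5), (5,7) — 11 in total.

11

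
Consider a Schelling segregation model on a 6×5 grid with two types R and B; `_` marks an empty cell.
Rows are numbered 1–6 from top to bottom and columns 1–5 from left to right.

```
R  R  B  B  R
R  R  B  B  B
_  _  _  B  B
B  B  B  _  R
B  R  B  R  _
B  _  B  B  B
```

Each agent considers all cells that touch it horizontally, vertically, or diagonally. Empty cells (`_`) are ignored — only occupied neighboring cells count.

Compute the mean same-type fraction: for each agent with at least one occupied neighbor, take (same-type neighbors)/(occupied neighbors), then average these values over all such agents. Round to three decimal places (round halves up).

0.614

Row 1: (1,1)R 3/3 · (1,2)R 3/5 · (1,3)B 3/5 · (1,4)B 4/5 · (1,5)R 0/3
Row 2: (2,1)R 3/3 · (2,2)R 3/5 · (2,3)B 4/6 · (2,4)B 6/7 · (2,5)B 4/5
Row 3: (3,4)B 5/6 · (3,5)B 3/4
Row 4: (4,1)B 2/3 · (4,2)B 4/5 · (4,3)B 3/5 · (4,5)R 1/3
Row 5: (5,1)B 3/4 · (5,2)R 0/7 · (5,3)B 4/6 · (5,4)R 1/6
Row 6: (6,1)B 1/2 · (6,3)B 2/4 · (6,4)B 3/4 · (6,5)B 1/2
Sum over 24 agents: 3/3 + 3/5 + 3/5 + 4/5 + 0/3 + 3/3 + 3/5 + 4/6 + 6/7 + 4/5 + 5/6 + 3/4 + 2/3 + 4/5 + 3/5 + 1/3 + 3/4 + 0/7 + 4/6 + 1/6 + 1/2 + 2/4 + 3/4 + 1/2 = 6191/420; mean = 6191/420 ÷ 24 = 6191/10080 = 0.614186… → 0.614.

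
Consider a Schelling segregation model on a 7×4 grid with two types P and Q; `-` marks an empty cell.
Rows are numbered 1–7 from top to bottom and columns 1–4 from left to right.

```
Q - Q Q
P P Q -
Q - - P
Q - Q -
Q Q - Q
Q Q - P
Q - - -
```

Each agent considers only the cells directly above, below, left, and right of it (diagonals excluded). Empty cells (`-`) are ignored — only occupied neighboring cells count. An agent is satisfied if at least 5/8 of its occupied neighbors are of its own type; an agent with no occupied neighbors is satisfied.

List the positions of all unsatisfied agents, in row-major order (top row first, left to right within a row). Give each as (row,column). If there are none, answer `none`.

(1,1), (2,1), (2,2), (2,3), (3,1), (5,4), (6,4)

Row 1: (1,1)Q 0/1 unhappy · (1,3)Q 2/2 ok · (1,4)Q 1/1 ok
Row 2: (2,1)P 1/3 unhappy · (2,2)P 1/2 unhappy · (2,3)Q 1/2 unhappy
Row 3: (3,1)Q 1/2 unhappy · (3,4)P 0/0 ok
Row 4: (4,1)Q 2/2 ok · (4,3)Q 0/0 ok
Row 5: (5,1)Q 3/3 ok · (5,2)Q 2/2 ok · (5,4)Q 0/1 unhappy
Row 6: (6,1)Q 3/3 ok · (6,2)Q 2/2 ok · (6,4)P 0/1 unhappy
Row 7: (7,1)Q 1/1 ok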